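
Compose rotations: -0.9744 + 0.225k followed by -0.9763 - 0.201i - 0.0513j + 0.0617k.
0.9374 + 0.1843i + 0.0952j - 0.2798k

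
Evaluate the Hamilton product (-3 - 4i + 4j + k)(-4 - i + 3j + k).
-5 + 20i - 22j - 15k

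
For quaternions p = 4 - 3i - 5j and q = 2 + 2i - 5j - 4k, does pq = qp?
No: pq = -11 + 22i - 42j + 9k ≠ -11 - 18i - 18j - 41k = qp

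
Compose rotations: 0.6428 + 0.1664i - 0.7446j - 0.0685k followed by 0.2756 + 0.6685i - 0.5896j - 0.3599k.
-0.3978 + 0.248i - 0.5983j - 0.6499k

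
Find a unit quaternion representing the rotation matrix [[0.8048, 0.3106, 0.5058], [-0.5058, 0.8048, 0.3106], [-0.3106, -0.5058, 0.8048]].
0.9239 - 0.2209i + 0.2209j - 0.2209k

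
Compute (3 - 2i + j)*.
3 + 2i - j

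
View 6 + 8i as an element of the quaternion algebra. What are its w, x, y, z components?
6 + 8i + 0j + 0k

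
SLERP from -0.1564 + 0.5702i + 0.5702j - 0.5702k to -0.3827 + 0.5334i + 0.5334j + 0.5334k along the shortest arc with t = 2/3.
-0.3597 + 0.6484i + 0.6484j + 0.1723k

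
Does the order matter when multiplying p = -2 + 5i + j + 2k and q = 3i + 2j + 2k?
Yes: pq = -21 - 8i - 8j + 3k ≠ -21 - 4i - 11k = qp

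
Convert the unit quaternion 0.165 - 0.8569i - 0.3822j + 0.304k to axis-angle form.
axis = (-0.8688, -0.3875, 0.3082), θ = 161°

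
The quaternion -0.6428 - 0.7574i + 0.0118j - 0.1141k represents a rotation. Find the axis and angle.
axis = (-0.9887, 0.0154, -0.1489), θ = 260°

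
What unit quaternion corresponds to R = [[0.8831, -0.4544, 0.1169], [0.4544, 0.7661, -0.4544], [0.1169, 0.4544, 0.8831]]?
0.9397 + 0.2418i + 0.2418k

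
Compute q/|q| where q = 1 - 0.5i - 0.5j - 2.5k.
0.3592 - 0.1796i - 0.1796j - 0.898k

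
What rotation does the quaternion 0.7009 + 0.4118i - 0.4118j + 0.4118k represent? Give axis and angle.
axis = (√3/3, -√3/3, √3/3), θ = 91°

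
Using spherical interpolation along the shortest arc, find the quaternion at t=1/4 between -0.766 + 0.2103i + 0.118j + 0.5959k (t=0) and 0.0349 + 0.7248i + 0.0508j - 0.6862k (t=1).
-0.668 - 0.0588i + 0.0844j + 0.737k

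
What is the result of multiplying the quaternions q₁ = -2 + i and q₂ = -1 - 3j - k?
2 - i + 7j - k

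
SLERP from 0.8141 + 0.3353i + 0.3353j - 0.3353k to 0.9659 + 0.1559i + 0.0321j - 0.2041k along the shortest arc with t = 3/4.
0.9423 + 0.2044i + 0.1104j - 0.241k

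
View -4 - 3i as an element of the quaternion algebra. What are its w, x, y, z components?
-4 - 3i + 0j + 0k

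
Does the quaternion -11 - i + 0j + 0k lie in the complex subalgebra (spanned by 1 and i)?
Yes. The quaternion -11 - i has j- and k-coefficients y = z = 0, so it lies in the complex subalgebra spanned by 1 and i.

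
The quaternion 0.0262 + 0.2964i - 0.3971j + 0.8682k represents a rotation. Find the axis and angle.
axis = (0.2965, -0.3972, 0.8685), θ = 177°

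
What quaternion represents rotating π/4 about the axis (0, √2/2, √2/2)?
0.9239 + 0.2706j + 0.2706k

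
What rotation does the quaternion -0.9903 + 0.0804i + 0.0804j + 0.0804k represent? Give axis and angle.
axis = (√3/3, √3/3, √3/3), θ = 344°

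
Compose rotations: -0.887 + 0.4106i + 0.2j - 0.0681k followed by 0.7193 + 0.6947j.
-0.777 + 0.248i - 0.4723j - 0.3342k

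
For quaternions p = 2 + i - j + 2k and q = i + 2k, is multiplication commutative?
No: pq = -5 + 5k ≠ -5 + 4i + 3k = qp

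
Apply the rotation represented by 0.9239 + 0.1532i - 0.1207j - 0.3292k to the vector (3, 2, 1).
(3.081, -0.667, 2.016)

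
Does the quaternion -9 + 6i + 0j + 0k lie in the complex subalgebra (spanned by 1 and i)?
Yes. The quaternion -9 + 6i has j- and k-coefficients y = z = 0, so it lies in the complex subalgebra spanned by 1 and i.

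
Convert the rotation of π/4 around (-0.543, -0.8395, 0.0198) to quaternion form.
0.9239 - 0.2078i - 0.3213j + 0.0076k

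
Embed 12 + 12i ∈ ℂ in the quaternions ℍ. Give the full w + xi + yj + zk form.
12 + 12i + 0j + 0k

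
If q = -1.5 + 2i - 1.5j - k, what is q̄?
-1.5 - 2i + 1.5j + k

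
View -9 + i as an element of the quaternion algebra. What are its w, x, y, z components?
-9 + i + 0j + 0k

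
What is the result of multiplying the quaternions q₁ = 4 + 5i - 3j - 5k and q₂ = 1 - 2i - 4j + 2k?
12 - 29i - 19j - 23k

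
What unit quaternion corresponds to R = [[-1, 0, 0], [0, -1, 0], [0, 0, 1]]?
k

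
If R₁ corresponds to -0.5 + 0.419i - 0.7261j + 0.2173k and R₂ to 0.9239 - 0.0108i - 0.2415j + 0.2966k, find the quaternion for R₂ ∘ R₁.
-0.6972 + 0.5554i - 0.4235j + 0.1615k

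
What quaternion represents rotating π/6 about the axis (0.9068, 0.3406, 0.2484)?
0.9659 + 0.2347i + 0.0882j + 0.0643k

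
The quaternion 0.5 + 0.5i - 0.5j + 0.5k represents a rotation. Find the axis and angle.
axis = (√3/3, -√3/3, √3/3), θ = 2π/3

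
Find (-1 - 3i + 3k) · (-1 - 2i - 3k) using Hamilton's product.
4 + 5i - 15j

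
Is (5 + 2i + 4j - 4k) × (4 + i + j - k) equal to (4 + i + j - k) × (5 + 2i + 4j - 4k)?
No: pq = 10 + 13i + 19j - 23k ≠ 10 + 13i + 23j - 19k = qp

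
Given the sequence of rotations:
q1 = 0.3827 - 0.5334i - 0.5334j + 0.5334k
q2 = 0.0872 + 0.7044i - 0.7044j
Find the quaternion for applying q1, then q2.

q2 · q1 = 0.0334 - 0.1527i - 0.6918j - 0.7049k
0.0334 - 0.1527i - 0.6918j - 0.7049k


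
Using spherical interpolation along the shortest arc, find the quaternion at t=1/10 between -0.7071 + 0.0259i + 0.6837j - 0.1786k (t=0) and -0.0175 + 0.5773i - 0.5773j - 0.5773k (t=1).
-0.6736 - 0.053i + 0.7313j - 0.0929k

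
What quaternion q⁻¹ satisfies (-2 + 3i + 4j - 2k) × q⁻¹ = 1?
-0.0606 - 0.0909i - 0.1212j + 0.0606k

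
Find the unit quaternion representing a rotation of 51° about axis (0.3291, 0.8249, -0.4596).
0.9026 + 0.1417i + 0.3551j - 0.1979k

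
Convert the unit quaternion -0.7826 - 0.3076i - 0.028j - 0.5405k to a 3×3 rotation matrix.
[[0.4142, -0.8288, 0.3763], [0.8632, 0.2265, -0.4512], [0.2887, 0.5117, 0.8092]]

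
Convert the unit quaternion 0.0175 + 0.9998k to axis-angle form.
axis = (0, 0, 1), θ = 178°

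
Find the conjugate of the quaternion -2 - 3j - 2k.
-2 + 3j + 2k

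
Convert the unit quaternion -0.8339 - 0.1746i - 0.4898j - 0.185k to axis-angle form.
axis = (-0.3164, -0.8874, -0.3352), θ = 293°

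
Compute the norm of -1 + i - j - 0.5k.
1.803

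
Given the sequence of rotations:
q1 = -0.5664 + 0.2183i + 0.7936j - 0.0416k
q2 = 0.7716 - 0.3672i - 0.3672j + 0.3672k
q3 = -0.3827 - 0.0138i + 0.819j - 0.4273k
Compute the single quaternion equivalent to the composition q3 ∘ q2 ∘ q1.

q2 · q1 = -0.0502 + 0.1003i + 0.8852j - 0.4513k
q3 · q2 · q1 = -0.8972 - 0.0291i - 0.429j + 0.0998k
-0.8972 - 0.0291i - 0.429j + 0.0998k


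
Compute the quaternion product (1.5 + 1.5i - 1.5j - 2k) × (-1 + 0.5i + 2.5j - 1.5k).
-1.5 + 6.5i + 6.5j + 4.25k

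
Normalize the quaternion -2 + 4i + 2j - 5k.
-0.2857 + 0.5714i + 0.2857j - 0.7143k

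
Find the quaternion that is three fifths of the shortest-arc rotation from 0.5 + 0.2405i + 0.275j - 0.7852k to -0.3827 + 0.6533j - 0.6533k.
-0.0249 + 0.1129i + 0.5723j - 0.8118k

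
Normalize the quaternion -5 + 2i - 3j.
-0.8111 + 0.3244i - 0.4867j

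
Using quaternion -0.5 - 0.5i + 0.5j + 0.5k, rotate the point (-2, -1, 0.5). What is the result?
(-0.5, 2, -1)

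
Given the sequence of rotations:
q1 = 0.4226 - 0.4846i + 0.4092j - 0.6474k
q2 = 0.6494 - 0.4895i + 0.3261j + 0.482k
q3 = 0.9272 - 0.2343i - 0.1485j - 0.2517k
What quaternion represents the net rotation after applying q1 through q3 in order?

q2 · q1 = 0.2158 - 0.9299i - 0.1469j - 0.259k
q3 · q2 · q1 = -0.1048 - 0.9113i + 0.0051j - 0.3981k
-0.1048 - 0.9113i + 0.0051j - 0.3981k


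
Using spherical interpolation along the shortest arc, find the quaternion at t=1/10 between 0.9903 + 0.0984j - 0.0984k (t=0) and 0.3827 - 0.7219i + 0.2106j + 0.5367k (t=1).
0.988 - 0.0934i + 0.1205j - 0.0238k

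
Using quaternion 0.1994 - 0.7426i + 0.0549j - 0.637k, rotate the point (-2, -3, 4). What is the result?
(2.99, 4.319, -1.186)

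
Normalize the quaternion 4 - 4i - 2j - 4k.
0.5547 - 0.5547i - 0.2774j - 0.5547k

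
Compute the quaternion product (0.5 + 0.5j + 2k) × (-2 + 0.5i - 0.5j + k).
-2.75 + 1.75i - 0.25j - 3.75k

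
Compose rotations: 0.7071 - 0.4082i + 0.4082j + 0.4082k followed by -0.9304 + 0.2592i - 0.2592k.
-0.4463 + 0.6689i - 0.3798j - 0.4573k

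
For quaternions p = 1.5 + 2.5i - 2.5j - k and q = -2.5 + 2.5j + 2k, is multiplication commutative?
No: pq = 4.5 - 8.75i + 5j + 11.75k ≠ 4.5 - 3.75i + 15j - 0.75k = qp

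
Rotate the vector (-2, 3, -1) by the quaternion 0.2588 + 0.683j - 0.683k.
(2.439, 1.841, -2.159)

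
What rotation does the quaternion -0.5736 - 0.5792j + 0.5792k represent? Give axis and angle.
axis = (0, -√2/2, √2/2), θ = 250°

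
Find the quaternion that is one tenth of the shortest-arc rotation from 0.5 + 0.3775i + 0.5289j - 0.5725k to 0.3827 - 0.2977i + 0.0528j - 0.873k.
0.5071 + 0.3151i + 0.4957j - 0.6308k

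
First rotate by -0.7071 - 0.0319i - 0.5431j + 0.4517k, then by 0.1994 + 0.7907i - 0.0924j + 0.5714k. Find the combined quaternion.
-0.4241 - 0.2969i - 0.4183j - 0.7463k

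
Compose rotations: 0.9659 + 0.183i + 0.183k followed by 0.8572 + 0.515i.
0.7337 + 0.6543i - 0.0942j + 0.1569k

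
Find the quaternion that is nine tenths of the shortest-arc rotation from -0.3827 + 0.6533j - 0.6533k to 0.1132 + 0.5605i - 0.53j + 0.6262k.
-0.1443 - 0.5113i + 0.5536j - 0.6413k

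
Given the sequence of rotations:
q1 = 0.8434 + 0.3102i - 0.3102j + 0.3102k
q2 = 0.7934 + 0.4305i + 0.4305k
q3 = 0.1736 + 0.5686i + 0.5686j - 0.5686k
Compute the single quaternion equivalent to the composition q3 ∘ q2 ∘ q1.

q2 · q1 = 0.4021 + 0.7427i - 0.2461j + 0.4757k
q3 · q2 · q1 = 0.0579 + 0.4881i - 0.5069j - 0.7083k
0.0579 + 0.4881i - 0.5069j - 0.7083k


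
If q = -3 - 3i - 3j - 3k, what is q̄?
-3 + 3i + 3j + 3k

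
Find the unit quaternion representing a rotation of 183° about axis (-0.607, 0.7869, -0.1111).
-0.0262 - 0.6068i + 0.7866j - 0.1111k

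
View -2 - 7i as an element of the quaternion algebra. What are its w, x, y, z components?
-2 - 7i + 0j + 0k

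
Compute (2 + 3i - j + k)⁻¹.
0.1333 - 0.2i + 0.0667j - 0.0667k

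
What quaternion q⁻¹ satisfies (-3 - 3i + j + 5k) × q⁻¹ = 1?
-0.0682 + 0.0682i - 0.0227j - 0.1136k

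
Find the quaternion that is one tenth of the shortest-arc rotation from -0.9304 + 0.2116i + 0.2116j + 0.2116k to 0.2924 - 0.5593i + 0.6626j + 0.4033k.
-0.941 + 0.284i + 0.1105j + 0.1473k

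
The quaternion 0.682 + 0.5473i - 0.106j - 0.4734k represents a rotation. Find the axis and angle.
axis = (0.7483, -0.1449, -0.6473), θ = 94°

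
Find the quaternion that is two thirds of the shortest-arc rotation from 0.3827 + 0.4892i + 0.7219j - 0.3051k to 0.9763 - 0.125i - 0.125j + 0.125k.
0.966 + 0.1203i + 0.2258j - 0.0369k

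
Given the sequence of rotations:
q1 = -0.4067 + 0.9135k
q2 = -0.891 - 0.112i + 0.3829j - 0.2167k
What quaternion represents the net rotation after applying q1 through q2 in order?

q2 · q1 = 0.5603 + 0.3953i - 0.0534j - 0.7258k
0.5603 + 0.3953i - 0.0534j - 0.7258k


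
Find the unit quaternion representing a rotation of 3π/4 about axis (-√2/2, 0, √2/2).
0.3827 - 0.6533i + 0.6533k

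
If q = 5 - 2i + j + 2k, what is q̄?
5 + 2i - j - 2k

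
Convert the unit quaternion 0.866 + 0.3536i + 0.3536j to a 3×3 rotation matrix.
[[0.7499, 0.2501, 0.6124], [0.2501, 0.7499, -0.6124], [-0.6124, 0.6124, 0.4999]]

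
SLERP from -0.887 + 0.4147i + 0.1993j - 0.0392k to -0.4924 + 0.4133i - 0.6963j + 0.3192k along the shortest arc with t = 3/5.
-0.7618 + 0.482i - 0.3834j + 0.2007k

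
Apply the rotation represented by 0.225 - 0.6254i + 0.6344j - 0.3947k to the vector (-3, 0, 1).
(1.129, 2.694, -1.212)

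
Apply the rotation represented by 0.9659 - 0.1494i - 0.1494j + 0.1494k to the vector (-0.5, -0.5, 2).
(-1, -0.134, 1.866)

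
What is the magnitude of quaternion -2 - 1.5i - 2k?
3.202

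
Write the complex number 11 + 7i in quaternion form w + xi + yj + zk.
11 + 7i + 0j + 0k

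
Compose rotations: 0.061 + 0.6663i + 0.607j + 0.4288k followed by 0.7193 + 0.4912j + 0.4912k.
-0.4649 + 0.3917i + 0.7939j + 0.0111k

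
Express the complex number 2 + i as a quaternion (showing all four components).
2 + i + 0j + 0k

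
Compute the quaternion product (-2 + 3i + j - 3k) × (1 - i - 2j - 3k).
-6 - 4i + 17j - 2k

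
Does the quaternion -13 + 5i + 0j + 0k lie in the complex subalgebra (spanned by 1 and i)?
Yes. The quaternion -13 + 5i has j- and k-coefficients y = z = 0, so it lies in the complex subalgebra spanned by 1 and i.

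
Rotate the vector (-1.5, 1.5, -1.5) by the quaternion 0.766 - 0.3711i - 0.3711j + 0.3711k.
(0.153, -1.032, -2.379)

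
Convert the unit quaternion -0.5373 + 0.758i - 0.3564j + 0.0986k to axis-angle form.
axis = (0.8988, -0.4226, 0.1169), θ = 245°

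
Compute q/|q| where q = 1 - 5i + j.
0.1925 - 0.9623i + 0.1925j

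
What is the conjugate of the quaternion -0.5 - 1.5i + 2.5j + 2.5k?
-0.5 + 1.5i - 2.5j - 2.5k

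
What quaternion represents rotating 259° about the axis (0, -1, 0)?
-0.6361 - 0.7716j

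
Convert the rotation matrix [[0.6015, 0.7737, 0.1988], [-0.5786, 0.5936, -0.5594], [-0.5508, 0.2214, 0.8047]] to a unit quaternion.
0.866 + 0.2254i + 0.2164j - 0.3904k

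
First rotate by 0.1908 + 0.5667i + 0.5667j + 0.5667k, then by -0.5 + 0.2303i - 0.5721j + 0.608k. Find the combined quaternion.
-0.2463 - 0.9082i - 0.1785j + 0.2874k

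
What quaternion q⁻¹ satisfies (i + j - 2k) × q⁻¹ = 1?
-0.1667i - 0.1667j + 0.3333k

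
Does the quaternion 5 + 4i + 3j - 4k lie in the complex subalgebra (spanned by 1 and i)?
No. The quaternion 5 + 4i + 3j - 4k has j-coefficient y = 3 and k-coefficient z = -4, not both zero, so it does not lie in the complex subalgebra spanned by 1 and i.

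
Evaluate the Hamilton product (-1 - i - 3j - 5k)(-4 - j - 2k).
-9 + 5i + 11j + 23k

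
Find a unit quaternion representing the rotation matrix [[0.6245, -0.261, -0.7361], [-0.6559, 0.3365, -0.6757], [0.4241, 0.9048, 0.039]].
0.7071 + 0.5588i - 0.4102j - 0.1396k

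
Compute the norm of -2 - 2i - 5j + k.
√34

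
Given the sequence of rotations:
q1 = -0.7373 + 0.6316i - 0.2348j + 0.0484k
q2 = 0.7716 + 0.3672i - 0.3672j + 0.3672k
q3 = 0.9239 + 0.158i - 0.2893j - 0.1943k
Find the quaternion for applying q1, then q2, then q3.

q2 · q1 = -0.9048 + 0.2851i + 0.3037j - 0.0877k
q3 · q2 · q1 = -0.8102 + 0.2048i + 0.5008j + 0.2252k
-0.8102 + 0.2048i + 0.5008j + 0.2252k


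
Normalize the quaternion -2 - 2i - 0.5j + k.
-0.6576 - 0.6576i - 0.1644j + 0.3288k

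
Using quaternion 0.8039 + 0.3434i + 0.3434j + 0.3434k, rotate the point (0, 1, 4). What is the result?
(2.836, -0.737, 2.901)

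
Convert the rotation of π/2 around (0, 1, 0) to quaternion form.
0.7071 + 0.7071j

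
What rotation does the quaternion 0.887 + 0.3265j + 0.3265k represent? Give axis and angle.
axis = (0, √2/2, √2/2), θ = 55°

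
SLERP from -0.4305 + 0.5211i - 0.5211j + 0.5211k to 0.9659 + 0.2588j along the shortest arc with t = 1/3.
-0.6897 + 0.382i - 0.4822j + 0.382k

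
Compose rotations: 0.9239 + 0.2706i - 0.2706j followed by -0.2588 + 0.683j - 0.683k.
-0.0543 - 0.2549i + 0.5162j - 0.8158k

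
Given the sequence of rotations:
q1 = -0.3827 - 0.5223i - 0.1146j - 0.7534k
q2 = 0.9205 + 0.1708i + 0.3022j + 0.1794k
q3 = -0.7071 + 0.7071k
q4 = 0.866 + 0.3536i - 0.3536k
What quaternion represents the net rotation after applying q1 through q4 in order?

q2 · q1 = -0.0933 - 0.7533i - 0.1862j - 0.6239k
q3 · q2 · q1 = 0.5071 + 0.6643i - 0.401j + 0.3752k
q4 · q3 · q2 · q1 = 0.3369 + 0.6128i - 0.7148j + 0.0038k
0.3369 + 0.6128i - 0.7148j + 0.0038k


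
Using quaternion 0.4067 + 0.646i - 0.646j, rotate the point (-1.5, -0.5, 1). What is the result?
(-0.356, 0.644, -1.72)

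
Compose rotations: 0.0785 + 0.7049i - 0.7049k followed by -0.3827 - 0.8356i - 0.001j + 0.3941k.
0.8368 - 0.3347i - 0.3113j + 0.3014k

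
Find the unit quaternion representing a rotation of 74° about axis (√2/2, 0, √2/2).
0.7986 + 0.4255i + 0.4255k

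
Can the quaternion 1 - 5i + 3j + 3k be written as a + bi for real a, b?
No. The quaternion 1 - 5i + 3j + 3k has j-coefficient y = 3 and k-coefficient z = 3, not both zero, so it does not lie in the complex subalgebra spanned by 1 and i.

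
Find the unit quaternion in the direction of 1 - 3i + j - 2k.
0.2582 - 0.7746i + 0.2582j - 0.5164k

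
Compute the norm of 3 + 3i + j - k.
√20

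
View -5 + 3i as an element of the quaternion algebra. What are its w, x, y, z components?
-5 + 3i + 0j + 0k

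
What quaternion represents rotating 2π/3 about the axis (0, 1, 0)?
0.5 + 0.866j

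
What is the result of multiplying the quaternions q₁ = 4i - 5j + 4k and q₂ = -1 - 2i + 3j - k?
27 - 11i + j - 2k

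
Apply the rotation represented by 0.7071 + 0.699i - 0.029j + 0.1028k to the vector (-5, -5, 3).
(-3.648, -3.516, -5.773)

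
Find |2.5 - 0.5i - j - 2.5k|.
3.708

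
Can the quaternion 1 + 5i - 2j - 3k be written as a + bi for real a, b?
No. The quaternion 1 + 5i - 2j - 3k has j-coefficient y = -2 and k-coefficient z = -3, not both zero, so it does not lie in the complex subalgebra spanned by 1 and i.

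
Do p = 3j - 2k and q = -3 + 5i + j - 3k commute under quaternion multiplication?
No: pq = -9 - 7i - 19j - 9k ≠ -9 + 7i + j + 21k = qp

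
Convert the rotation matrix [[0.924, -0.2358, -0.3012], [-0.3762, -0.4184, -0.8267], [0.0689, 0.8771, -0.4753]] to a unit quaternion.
0.5075 + 0.8393i - 0.1823j - 0.0692k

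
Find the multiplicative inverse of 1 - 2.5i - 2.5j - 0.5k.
0.0727 + 0.1818i + 0.1818j + 0.0364k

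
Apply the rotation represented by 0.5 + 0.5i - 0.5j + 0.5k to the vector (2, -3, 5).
(3, -5, 2)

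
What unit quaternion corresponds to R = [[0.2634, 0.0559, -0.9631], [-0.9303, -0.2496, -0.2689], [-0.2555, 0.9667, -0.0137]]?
0.5 + 0.6178i - 0.3538j - 0.4931k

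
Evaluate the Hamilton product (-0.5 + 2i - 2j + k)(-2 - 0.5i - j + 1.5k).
-1.5 - 5.75i + j - 5.75k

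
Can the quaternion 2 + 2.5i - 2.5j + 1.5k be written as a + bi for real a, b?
No. The quaternion 2 + 2.5i - 2.5j + 1.5k has j-coefficient y = -2.5 and k-coefficient z = 1.5, not both zero, so it does not lie in the complex subalgebra spanned by 1 and i.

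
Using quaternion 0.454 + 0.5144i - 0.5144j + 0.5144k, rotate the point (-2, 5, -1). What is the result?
(-4.927, 0.828, -2.245)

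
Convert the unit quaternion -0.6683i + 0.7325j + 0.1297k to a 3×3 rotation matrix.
[[-0.1068, -0.9791, -0.1734], [-0.9791, 0.0731, 0.19], [-0.1734, 0.19, -0.9664]]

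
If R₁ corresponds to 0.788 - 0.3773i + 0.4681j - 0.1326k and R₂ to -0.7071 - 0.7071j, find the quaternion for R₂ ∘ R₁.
-0.2262 + 0.3606i - 0.8882j - 0.173k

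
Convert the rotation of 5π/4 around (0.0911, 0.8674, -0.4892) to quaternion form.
-0.3827 + 0.0842i + 0.8014j - 0.452k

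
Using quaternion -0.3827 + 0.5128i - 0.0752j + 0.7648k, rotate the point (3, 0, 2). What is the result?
(1.14, -1.433, 3.106)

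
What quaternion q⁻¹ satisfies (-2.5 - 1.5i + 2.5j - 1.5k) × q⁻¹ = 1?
-0.1471 + 0.0882i - 0.1471j + 0.0882k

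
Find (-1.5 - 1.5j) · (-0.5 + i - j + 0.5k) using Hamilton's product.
-0.75 - 2.25i + 2.25j + 0.75k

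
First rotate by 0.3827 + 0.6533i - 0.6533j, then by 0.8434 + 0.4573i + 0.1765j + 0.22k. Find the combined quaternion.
0.1393 + 0.8697i - 0.3397j - 0.3299k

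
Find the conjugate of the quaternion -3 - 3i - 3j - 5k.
-3 + 3i + 3j + 5k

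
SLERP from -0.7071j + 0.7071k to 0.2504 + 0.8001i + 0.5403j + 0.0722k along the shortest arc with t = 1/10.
-0.0326 - 0.1043i - 0.7417j + 0.6618k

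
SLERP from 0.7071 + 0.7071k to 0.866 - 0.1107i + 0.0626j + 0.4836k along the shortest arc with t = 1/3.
0.7681 - 0.0374i + 0.0212j + 0.6389k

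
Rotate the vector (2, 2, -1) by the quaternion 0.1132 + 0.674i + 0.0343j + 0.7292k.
(-1.36, -1.419, 2.267)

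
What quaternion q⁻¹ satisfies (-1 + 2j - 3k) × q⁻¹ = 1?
-0.0714 - 0.1429j + 0.2143k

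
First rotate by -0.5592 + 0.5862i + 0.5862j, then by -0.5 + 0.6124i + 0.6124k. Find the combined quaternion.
-0.0794 - 0.9945i + 0.0659j + 0.0165k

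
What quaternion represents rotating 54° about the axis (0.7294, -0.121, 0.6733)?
0.891 + 0.3311i - 0.0549j + 0.3057k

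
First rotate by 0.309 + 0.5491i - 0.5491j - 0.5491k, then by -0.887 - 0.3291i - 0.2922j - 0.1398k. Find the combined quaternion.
-0.3306 - 0.5051i + 0.1393j + 0.785k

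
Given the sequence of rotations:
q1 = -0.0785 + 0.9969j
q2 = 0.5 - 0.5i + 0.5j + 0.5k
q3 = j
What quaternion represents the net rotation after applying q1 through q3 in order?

q2 · q1 = -0.5377 - 0.4592i + 0.4592j - 0.5377k
q3 · q2 · q1 = -0.4592 - 0.5377i - 0.5377j + 0.4592k
-0.4592 - 0.5377i - 0.5377j + 0.4592k


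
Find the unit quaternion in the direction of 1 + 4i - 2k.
0.2182 + 0.8729i - 0.4364k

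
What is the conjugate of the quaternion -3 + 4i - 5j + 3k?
-3 - 4i + 5j - 3k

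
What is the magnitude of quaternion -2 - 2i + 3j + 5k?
√42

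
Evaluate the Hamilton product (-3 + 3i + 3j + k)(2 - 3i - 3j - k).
13 + 15i + 15j + 5k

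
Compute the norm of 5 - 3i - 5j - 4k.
√75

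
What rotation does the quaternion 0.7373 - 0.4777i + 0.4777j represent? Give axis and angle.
axis = (-√2/2, √2/2, 0), θ = 85°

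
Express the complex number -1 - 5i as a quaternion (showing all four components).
-1 - 5i + 0j + 0k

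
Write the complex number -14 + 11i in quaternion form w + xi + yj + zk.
-14 + 11i + 0j + 0k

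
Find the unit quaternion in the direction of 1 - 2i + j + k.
0.378 - 0.7559i + 0.378j + 0.378k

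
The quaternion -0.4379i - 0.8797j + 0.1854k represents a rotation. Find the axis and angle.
axis = (-0.4379, -0.8797, 0.1854), θ = π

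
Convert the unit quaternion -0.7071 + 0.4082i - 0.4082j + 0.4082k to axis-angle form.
axis = (√3/3, -√3/3, √3/3), θ = 3π/2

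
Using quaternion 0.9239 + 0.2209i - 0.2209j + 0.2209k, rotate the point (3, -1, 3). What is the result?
(1.988, -1.39, 3.621)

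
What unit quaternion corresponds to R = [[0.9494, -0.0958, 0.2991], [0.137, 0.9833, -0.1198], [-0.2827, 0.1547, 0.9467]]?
0.9848 + 0.0697i + 0.1477j + 0.0591k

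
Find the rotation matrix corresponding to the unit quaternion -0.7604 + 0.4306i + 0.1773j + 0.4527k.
[[0.5273, 0.8412, 0.1202], [-0.5358, 0.2193, 0.8154], [0.6595, -0.4943, 0.5663]]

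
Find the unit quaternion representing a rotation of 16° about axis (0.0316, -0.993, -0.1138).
0.9903 + 0.0044i - 0.1382j - 0.0158k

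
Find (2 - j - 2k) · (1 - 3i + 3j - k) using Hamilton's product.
3 + i + 11j - 7k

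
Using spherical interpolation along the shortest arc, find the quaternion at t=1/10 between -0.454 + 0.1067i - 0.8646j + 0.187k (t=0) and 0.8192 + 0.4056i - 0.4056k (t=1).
-0.531 + 0.0495i - 0.8148j + 0.2273k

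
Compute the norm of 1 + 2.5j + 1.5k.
3.082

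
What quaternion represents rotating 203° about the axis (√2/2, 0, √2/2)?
-0.1994 + 0.6929i + 0.6929k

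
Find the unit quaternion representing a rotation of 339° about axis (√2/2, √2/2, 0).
-0.9833 + 0.1289i + 0.1289j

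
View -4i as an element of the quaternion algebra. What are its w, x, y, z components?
0 - 4i + 0j + 0k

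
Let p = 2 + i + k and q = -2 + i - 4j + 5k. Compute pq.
-10 + 4i - 12j + 4k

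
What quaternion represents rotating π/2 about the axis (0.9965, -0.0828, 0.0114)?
0.7071 + 0.7046i - 0.0585j + 0.0081k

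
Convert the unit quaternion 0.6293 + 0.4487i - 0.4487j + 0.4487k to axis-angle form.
axis = (√3/3, -√3/3, √3/3), θ = 102°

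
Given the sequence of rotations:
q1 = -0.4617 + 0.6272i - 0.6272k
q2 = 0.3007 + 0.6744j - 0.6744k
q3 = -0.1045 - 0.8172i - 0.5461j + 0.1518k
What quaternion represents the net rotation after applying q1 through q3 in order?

q2 · q1 = -0.5618 - 0.2344i - 0.7344j - 0.3002k
q3 · q2 · q1 = -0.4883 + 0.759i + 0.1026j + 0.4182k
-0.4883 + 0.759i + 0.1026j + 0.4182k


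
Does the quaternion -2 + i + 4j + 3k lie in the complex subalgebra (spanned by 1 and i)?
No. The quaternion -2 + i + 4j + 3k has j-coefficient y = 4 and k-coefficient z = 3, not both zero, so it does not lie in the complex subalgebra spanned by 1 and i.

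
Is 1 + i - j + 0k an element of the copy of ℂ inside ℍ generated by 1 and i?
No. The quaternion 1 + i - j has j-coefficient y = -1 and k-coefficient z = 0, not both zero, so it does not lie in the complex subalgebra spanned by 1 and i.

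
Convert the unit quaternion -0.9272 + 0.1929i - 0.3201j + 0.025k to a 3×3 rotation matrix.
[[0.7938, -0.0771, 0.6032], [-0.1699, 0.9243, 0.3417], [-0.5839, -0.3737, 0.7207]]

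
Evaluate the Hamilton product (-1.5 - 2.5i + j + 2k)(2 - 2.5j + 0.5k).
-1.5 + 0.5i + 7j + 9.5k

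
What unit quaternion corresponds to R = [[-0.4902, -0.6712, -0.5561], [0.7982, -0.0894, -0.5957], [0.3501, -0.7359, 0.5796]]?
0.5 - 0.0701i - 0.4531j + 0.7347k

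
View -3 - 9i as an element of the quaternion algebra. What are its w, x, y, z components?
-3 - 9i + 0j + 0k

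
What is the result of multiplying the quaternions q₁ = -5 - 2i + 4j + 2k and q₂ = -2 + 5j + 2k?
-14 + 2i - 29j - 24k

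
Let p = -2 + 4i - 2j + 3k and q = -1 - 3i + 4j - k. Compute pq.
25 - 8i - 11j + 9k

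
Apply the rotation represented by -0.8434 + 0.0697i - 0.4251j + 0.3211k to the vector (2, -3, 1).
(0.179, -3.709, 0.456)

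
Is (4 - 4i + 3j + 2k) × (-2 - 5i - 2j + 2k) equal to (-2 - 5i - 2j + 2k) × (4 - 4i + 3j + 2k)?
No: pq = -26 - 2i - 16j + 27k ≠ -26 - 22i - 12j - 19k = qp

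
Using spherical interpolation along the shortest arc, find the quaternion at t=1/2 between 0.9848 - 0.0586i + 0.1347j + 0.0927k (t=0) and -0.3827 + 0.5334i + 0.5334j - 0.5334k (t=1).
0.8214 - 0.3556i - 0.2395j + 0.3761k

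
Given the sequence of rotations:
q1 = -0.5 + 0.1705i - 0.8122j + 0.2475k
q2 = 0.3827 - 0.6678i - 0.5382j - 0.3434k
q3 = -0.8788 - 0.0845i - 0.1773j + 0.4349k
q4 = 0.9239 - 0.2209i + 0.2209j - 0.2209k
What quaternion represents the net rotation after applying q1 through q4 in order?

q2 · q1 = -0.4296 - 0.013i + 0.065j + 0.9006k
q3 · q2 · q1 = -0.0037 - 0.1402i + 0.0895j - 0.9861k
q4 · q3 · q2 · q1 = -0.272 - 0.3268i - 0.105j - 0.899k
-0.272 - 0.3268i - 0.105j - 0.899k


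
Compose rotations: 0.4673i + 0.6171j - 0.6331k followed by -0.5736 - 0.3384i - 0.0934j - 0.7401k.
-0.2528 + 0.2478i - 0.9141j + 0.198k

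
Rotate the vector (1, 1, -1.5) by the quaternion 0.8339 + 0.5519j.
(-0.99, 1, -1.507)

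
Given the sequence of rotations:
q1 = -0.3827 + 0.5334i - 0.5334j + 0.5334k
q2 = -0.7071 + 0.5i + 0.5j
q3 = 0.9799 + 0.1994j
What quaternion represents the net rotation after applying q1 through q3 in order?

q2 · q1 = 0.2706 - 0.3018i - 0.0809j - 0.9106k
q3 · q2 · q1 = 0.2813 - 0.4773i - 0.0253j - 0.8321k
0.2813 - 0.4773i - 0.0253j - 0.8321k


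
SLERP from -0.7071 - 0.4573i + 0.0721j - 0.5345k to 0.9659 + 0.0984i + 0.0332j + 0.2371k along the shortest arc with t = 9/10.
-0.9522 - 0.1375i - 0.0226j - 0.2717k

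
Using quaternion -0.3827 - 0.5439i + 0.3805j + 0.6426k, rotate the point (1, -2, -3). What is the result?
(2.699, -0.289, -2.575)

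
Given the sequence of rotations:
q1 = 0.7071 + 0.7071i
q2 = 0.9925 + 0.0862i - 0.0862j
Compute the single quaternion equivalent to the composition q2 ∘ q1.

q2 · q1 = 0.6408 + 0.7627i - 0.061j + 0.061k
0.6408 + 0.7627i - 0.061j + 0.061k


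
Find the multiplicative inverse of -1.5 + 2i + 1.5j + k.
-0.1579 - 0.2105i - 0.1579j - 0.1053k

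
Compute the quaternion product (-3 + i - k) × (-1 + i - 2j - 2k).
-6i + 7j + 5k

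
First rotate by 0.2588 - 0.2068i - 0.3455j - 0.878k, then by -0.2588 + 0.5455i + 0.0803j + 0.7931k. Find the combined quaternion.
0.7699 + 0.3982i + 0.4251j + 0.2606k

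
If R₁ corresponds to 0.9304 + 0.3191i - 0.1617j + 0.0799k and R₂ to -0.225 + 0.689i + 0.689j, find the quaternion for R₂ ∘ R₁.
-0.3178 + 0.6243i + 0.6224j - 0.3492k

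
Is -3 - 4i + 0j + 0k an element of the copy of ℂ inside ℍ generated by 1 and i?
Yes. The quaternion -3 - 4i has j- and k-coefficients y = z = 0, so it lies in the complex subalgebra spanned by 1 and i.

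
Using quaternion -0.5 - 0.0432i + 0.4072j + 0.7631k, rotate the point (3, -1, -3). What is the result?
(-0.797, -3.961, -1.635)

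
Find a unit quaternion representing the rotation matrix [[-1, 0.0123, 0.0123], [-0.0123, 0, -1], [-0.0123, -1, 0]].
-0.0087 - 0.7071j + 0.7071k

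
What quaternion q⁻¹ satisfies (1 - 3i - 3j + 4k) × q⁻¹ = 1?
0.0286 + 0.0857i + 0.0857j - 0.1143k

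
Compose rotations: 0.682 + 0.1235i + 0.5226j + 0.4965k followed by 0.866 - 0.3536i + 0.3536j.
0.4495 + 0.0414i + 0.8693j + 0.2015k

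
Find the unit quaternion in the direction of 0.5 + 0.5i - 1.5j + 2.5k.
0.1667 + 0.1667i - 0.5j + 0.8333k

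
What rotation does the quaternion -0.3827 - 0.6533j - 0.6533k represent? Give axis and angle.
axis = (0, -√2/2, -√2/2), θ = 5π/4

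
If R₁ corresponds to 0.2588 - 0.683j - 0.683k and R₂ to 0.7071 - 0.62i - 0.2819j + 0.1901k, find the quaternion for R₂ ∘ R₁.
0.1203 + 0.1619i - 0.9794j - 0.0103k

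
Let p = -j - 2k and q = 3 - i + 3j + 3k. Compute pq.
9 + 3i - j - 7k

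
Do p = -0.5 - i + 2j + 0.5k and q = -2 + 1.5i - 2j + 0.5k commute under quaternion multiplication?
No: pq = 6.25 + 3.25i - 1.75j - 2.25k ≠ 6.25 - 0.75i - 4.25j - 0.25k = qp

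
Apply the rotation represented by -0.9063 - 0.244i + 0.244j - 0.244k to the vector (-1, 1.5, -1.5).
(-1.119, 1.662, -1.219)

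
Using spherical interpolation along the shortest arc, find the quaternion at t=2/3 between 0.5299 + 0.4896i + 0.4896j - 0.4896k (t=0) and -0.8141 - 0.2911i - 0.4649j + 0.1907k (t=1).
0.7361 + 0.3665i + 0.4847j - 0.2982k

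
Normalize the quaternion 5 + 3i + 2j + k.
0.8006 + 0.4804i + 0.3203j + 0.1601k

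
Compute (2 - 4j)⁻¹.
0.1 + 0.2j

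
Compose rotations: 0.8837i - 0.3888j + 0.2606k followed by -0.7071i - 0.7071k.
0.8091 - 0.2749i - 0.4406j + 0.2749k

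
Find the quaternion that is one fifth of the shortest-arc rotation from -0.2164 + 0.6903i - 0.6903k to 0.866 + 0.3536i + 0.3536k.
-0.4376 + 0.5299i - 0.7264k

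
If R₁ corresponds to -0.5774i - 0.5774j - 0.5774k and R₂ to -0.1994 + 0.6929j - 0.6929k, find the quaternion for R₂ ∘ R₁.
-0.685i + 0.5152j + 0.5152k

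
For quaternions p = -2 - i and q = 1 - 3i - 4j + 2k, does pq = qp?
No: pq = -5 + 5i + 10j ≠ -5 + 5i + 6j - 8k = qp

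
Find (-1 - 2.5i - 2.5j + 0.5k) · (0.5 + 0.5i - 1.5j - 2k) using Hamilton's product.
-2 + 4i - 4.5j + 7.25k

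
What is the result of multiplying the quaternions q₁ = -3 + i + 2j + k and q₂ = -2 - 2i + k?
7 + 6i - 7j - k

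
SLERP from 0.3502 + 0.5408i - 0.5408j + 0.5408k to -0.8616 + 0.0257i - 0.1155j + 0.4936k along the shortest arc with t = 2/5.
-0.2169 + 0.4446i - 0.4962j + 0.7135k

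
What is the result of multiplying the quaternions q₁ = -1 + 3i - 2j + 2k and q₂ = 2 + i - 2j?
-9 + 9i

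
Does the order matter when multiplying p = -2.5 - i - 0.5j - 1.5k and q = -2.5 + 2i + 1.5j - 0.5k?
Yes: pq = 8.25 - 6j + 4.5k ≠ 8.25 - 5i + j + 5.5k = qp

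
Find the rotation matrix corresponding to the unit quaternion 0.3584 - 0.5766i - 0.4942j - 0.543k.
[[-0.0782, 0.9591, 0.2719], [0.1807, -0.2546, 0.95], [0.9804, 0.1234, -0.1534]]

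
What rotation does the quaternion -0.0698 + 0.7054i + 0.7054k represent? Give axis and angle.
axis = (√2/2, 0, √2/2), θ = 188°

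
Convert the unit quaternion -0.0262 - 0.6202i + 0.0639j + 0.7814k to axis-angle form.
axis = (-0.6204, 0.0639, 0.7817), θ = 183°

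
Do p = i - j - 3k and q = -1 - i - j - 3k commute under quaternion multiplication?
No: pq = -9 - i + 7j + k ≠ -9 - i - 5j + 5k = qp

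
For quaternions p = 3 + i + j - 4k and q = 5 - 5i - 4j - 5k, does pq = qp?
No: pq = 4 - 31i + 18j - 34k ≠ 4 + 11i - 32j - 36k = qp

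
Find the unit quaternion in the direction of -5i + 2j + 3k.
-0.8111i + 0.3244j + 0.4867k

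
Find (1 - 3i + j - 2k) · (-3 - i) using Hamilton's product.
-6 + 8i - j + 7k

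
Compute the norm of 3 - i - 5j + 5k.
√60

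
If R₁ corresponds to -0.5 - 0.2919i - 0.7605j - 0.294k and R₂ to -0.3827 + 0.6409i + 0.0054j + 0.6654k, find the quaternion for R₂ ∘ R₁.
0.5782 + 0.2957i + 0.2825j - 0.706k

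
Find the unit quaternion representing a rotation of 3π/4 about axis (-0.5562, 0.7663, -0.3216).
0.3827 - 0.5139i + 0.708j - 0.2971k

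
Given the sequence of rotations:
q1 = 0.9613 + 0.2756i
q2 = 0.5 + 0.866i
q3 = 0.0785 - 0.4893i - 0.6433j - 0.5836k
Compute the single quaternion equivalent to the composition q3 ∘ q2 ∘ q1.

q2 · q1 = 0.242 + 0.9703i
q3 · q2 · q1 = 0.4938 - 0.0422i - 0.7219j + 0.483k
0.4938 - 0.0422i - 0.7219j + 0.483k


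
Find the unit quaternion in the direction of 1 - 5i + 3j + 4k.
0.14 - 0.7001i + 0.4201j + 0.5601k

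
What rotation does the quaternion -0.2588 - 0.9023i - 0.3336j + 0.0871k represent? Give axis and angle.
axis = (-0.9341, -0.3454, 0.0902), θ = 7π/6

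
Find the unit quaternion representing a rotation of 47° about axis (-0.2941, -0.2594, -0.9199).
0.9171 - 0.1173i - 0.1034j - 0.3668k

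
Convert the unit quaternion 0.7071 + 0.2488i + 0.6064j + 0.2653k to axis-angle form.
axis = (0.3519, 0.8576, 0.3752), θ = π/2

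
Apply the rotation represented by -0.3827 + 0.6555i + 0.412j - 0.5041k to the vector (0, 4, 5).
(-4.264, -1.039, -4.663)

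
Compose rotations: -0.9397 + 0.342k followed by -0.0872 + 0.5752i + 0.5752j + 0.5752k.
-0.1148 - 0.3438i - 0.7372j - 0.5703k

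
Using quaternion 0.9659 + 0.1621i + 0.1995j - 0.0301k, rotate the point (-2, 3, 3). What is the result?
(-0.342, 1.848, 4.297)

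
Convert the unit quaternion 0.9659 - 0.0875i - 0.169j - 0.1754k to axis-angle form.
axis = (-0.3381, -0.653, -0.6777), θ = π/6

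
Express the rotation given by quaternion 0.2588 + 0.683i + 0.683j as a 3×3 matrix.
[[0.067, 0.933, 0.3535], [0.933, 0.067, -0.3535], [-0.3535, 0.3535, -0.866]]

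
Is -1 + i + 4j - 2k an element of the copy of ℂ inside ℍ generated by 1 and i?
No. The quaternion -1 + i + 4j - 2k has j-coefficient y = 4 and k-coefficient z = -2, not both zero, so it does not lie in the complex subalgebra spanned by 1 and i.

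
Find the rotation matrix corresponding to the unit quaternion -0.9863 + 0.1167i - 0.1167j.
[[0.9728, -0.0272, 0.2302], [-0.0272, 0.9728, 0.2302], [-0.2302, -0.2302, 0.9455]]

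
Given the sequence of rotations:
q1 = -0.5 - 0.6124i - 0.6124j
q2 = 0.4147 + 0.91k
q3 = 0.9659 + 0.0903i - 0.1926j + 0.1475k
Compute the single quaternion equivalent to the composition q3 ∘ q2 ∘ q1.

q2 · q1 = -0.2074 + 0.3033i - 0.8112j - 0.455k
q3 · q2 · q1 = -0.3168 + 0.4815i - 0.6578j - 0.4849k
-0.3168 + 0.4815i - 0.6578j - 0.4849k


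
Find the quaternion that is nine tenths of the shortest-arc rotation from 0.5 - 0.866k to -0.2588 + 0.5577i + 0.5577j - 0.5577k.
-0.1806 + 0.5282i + 0.5282j - 0.6399k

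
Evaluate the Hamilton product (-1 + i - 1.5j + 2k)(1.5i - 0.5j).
-2.25 - 0.5i + 3.5j + 1.75k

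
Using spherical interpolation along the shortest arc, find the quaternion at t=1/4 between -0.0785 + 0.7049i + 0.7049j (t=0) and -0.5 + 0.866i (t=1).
-0.2032 + 0.8035i + 0.5595j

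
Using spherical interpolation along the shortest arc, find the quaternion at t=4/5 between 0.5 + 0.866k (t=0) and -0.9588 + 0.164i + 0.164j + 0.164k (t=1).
0.9756 - 0.1448i - 0.1448j + 0.0786k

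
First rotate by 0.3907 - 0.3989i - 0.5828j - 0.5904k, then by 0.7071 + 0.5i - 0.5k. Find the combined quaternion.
0.1805 - 0.3781i + 0.0826j - 0.9042k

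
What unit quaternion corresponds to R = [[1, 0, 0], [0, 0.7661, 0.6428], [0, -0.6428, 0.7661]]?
0.9397 - 0.342i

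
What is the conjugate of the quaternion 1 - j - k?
1 + j + k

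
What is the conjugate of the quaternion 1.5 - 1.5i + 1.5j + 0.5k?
1.5 + 1.5i - 1.5j - 0.5k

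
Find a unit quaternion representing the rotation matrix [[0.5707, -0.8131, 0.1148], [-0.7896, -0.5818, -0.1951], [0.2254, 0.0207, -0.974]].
0.061 + 0.8841i - 0.4532j + 0.0962k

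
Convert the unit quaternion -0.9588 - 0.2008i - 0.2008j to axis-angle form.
axis = (-√2/2, -√2/2, 0), θ = 327°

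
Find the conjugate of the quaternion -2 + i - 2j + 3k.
-2 - i + 2j - 3k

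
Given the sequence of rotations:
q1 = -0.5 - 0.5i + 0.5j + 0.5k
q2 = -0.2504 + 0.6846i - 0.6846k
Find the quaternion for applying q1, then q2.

q2 · q1 = 0.8098 + 0.1252i - 0.1252j + 0.5594k
0.8098 + 0.1252i - 0.1252j + 0.5594k


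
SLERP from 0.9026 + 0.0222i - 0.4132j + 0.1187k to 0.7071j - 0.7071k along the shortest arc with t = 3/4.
0.2844 + 0.007i - 0.7227j + 0.6299k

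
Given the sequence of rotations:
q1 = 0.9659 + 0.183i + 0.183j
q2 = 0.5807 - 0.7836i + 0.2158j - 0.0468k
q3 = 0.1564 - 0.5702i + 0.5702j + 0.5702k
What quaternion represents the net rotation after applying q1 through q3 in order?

q2 · q1 = 0.6648 - 0.642i + 0.3061j - 0.2281k
q3 · q2 · q1 = -0.3066 - 0.7841i - 0.0692j + 0.5349k
-0.3066 - 0.7841i - 0.0692j + 0.5349k


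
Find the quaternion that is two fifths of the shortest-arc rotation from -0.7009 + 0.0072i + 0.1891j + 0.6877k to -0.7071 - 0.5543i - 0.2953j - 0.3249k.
-0.8952 - 0.2876i - 0.0154j + 0.34k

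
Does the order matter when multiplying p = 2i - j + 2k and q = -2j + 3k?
Yes: pq = -8 + i - 6j - 4k ≠ -8 - i + 6j + 4k = qp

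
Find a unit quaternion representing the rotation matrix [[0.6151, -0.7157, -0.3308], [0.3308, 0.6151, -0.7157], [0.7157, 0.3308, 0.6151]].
0.8434 + 0.3102i - 0.3102j + 0.3102k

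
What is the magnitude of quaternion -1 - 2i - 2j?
3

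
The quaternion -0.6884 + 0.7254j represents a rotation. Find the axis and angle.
axis = (0, 1, 0), θ = 267°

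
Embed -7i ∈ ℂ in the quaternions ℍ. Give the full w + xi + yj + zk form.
0 - 7i + 0j + 0k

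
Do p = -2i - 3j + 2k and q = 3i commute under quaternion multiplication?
No: pq = 6 + 6j + 9k ≠ 6 - 6j - 9k = qp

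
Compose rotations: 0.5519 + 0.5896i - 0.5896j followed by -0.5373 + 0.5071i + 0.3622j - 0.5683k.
-0.382 - 0.372i + 0.1816j - 0.8262k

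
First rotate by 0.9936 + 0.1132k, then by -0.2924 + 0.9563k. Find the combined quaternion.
-0.3988 + 0.9171k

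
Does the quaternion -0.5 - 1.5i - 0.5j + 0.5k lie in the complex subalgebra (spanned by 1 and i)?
No. The quaternion -0.5 - 1.5i - 0.5j + 0.5k has j-coefficient y = -0.5 and k-coefficient z = 0.5, not both zero, so it does not lie in the complex subalgebra spanned by 1 and i.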